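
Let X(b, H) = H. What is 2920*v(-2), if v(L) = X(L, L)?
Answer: -5840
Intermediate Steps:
v(L) = L
2920*v(-2) = 2920*(-2) = -5840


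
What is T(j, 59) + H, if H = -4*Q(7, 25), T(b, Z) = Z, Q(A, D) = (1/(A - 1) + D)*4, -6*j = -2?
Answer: -1031/3 ≈ -343.67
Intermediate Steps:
j = 1/3 (j = -1/6*(-2) = 1/3 ≈ 0.33333)
Q(A, D) = 4*D + 4/(-1 + A) (Q(A, D) = (1/(-1 + A) + D)*4 = (D + 1/(-1 + A))*4 = 4*D + 4/(-1 + A))
H = -1208/3 (H = -16*(1 - 1*25 + 7*25)/(-1 + 7) = -16*(1 - 25 + 175)/6 = -16*151/6 = -4*302/3 = -1208/3 ≈ -402.67)
T(j, 59) + H = 59 - 1208/3 = -1031/3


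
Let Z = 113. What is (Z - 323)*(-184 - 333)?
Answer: 108570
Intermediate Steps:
(Z - 323)*(-184 - 333) = (113 - 323)*(-184 - 333) = -210*(-517) = 108570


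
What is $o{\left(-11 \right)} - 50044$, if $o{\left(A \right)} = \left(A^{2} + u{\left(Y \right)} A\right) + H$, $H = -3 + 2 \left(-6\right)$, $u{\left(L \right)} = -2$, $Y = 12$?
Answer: $-49916$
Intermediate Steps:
$H = -15$ ($H = -3 - 12 = -15$)
$o{\left(A \right)} = -15 + A^{2} - 2 A$ ($o{\left(A \right)} = \left(A^{2} - 2 A\right) - 15 = -15 + A^{2} - 2 A$)
$o{\left(-11 \right)} - 50044 = \left(-15 + \left(-11\right)^{2} - -22\right) - 50044 = \left(-15 + 121 + 22\right) - 50044 = 128 - 50044 = -49916$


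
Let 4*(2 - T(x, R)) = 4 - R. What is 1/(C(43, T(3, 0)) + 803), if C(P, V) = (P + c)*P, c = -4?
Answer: 1/2480 ≈ 0.00040323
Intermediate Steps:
T(x, R) = 1 + R/4 (T(x, R) = 2 - (4 - R)/4 = 2 + (-1 + R/4) = 1 + R/4)
C(P, V) = P*(-4 + P) (C(P, V) = (P - 4)*P = (-4 + P)*P = P*(-4 + P))
1/(C(43, T(3, 0)) + 803) = 1/(43*(-4 + 43) + 803) = 1/(43*39 + 803) = 1/(1677 + 803) = 1/2480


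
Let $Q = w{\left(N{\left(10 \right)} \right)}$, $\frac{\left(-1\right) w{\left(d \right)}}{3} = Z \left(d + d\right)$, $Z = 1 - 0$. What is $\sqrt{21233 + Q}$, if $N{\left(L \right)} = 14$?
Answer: $\sqrt{21149} \approx 145.43$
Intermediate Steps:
$Z = 1$ ($Z = 1 + 0 = 1$)
$w{\left(d \right)} = - 6 d$ ($w{\left(d \right)} = - 3 \cdot 1 \left(d + d\right) = - 3 \cdot 1 \cdot 2 d = - 3 \cdot 2 d = - 6 d$)
$Q = -84$ ($Q = \left(-6\right) 14 = -84$)
$\sqrt{21233 + Q} = \sqrt{21233 - 84} = \sqrt{21149}$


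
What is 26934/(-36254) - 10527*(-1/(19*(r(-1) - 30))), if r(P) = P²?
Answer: -6835974/344413 ≈ -19.848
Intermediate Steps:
26934/(-36254) - 10527*(-1/(19*(r(-1) - 30))) = 26934/(-36254) - 10527*(-1/(19*((-1)² - 30))) = 26934*(-1/36254) - 10527*(-1/(19*(1 - 30))) = -13467/18127 - 10527/((-29*(-19))) = -13467/18127 - 10527/551 = -13467/18127 - 10527*1/551 = -13467/18127 - 363/19 = -6835974/344413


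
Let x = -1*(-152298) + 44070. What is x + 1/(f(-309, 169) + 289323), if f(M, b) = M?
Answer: 56753101153/289014 ≈ 1.9637e+5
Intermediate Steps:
x = 196368 (x = 152298 + 44070 = 196368)
x + 1/(f(-309, 169) + 289323) = 196368 + 1/(-309 + 289323) = 196368 + 1/289014 = 56753101153/289014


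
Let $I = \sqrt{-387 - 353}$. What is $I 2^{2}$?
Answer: $8 i \sqrt{185} \approx 108.81 i$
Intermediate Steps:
$I = 2 i \sqrt{185}$ ($I = \sqrt{-740} = 2 i \sqrt{185} \approx 27.203 i$)
$I 2^{2} = 2 i \sqrt{185} \cdot 2^{2} = 2 i \sqrt{185} \cdot 4 = 8 i \sqrt{185}$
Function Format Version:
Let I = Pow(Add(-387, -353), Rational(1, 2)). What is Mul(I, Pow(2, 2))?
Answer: Mul(8, I, Pow(185, Rational(1, 2))) ≈ Mul(108.81, I)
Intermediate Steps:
I = Mul(2, I, Pow(185, Rational(1, 2))) (I = Pow(-740, Rational(1, 2)) = Mul(2, I, Pow(185, Rational(1, 2))) ≈ Mul(27.203, I))
Mul(I, Pow(2, 2)) = Mul(Mul(2, I, Pow(185, Rational(1, 2))), Pow(2, 2)) = Mul(Mul(2, I, Pow(185, Rational(1, 2))), 4) = Mul(8, I, Pow(185, Rational(1, 2)))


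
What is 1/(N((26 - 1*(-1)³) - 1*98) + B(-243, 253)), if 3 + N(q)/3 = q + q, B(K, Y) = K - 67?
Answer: -1/745 ≈ -0.0013423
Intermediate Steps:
B(K, Y) = -67 + K
N(q) = -9 + 6*q (N(q) = -9 + 3*(q + q) = -9 + 3*(2*q) = -9 + 6*q)
1/(N((26 - 1*(-1)³) - 1*98) + B(-243, 253)) = 1/((-9 + 6*((26 - 1*(-1)³) - 1*98)) + (-67 - 243)) = 1/((-9 + 6*((26 - 1*(-1)) - 98)) - 310) = 1/((-9 + 6*((26 + 1) - 98)) - 310) = 1/((-9 + 6*(27 - 98)) - 310) = 1/((-9 + 6*(-71)) - 310) = 1/((-9 - 426) - 310) = 1/(-435 - 310) = 1/(-745) = -1/745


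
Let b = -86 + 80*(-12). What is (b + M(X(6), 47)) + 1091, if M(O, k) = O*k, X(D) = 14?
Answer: 703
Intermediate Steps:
b = -1046 (b = -86 - 960 = -1046)
(b + M(X(6), 47)) + 1091 = (-1046 + 14*47) + 1091 = (-1046 + 658) + 1091 = -388 + 1091 = 703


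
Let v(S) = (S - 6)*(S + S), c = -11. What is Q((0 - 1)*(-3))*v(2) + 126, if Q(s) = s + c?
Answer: 254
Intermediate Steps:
v(S) = 2*S*(-6 + S) (v(S) = (-6 + S)*(2*S) = 2*S*(-6 + S))
Q(s) = -11 + s (Q(s) = s - 11 = -11 + s)
Q((0 - 1)*(-3))*v(2) + 126 = (-11 + (0 - 1)*(-3))*(2*2*(-6 + 2)) + 126 = (-11 - 1*(-3))*(2*2*(-4)) + 126 = (-11 + 3)*(-16) + 126 = -8*(-16) + 126 = 128 + 126 = 254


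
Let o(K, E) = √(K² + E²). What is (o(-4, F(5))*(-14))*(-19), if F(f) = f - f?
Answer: 1064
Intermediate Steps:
F(f) = 0
o(K, E) = √(E² + K²)
(o(-4, F(5))*(-14))*(-19) = (√(0² + (-4)²)*(-14))*(-19) = (√(0 + 16)*(-14))*(-19) = (√16*(-14))*(-19) = (4*(-14))*(-19) = -56*(-19) = 1064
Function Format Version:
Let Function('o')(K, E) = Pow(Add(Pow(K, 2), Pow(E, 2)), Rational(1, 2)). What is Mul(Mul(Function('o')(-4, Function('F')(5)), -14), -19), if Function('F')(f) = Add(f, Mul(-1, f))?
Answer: 1064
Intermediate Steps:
Function('F')(f) = 0
Function('o')(K, E) = Pow(Add(Pow(E, 2), Pow(K, 2)), Rational(1, 2))
Mul(Mul(Function('o')(-4, Function('F')(5)), -14), -19) = Mul(Mul(Pow(Add(Pow(0, 2), Pow(-4, 2)), Rational(1, 2)), -14), -19) = Mul(Mul(Pow(Add(0, 16), Rational(1, 2)), -14), -19) = Mul(Mul(Pow(16, Rational(1, 2)), -14), -19) = Mul(Mul(4, -14), -19) = Mul(-56, -19) = 1064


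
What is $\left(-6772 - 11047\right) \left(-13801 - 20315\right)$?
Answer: $607913004$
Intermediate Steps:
$\left(-6772 - 11047\right) \left(-13801 - 20315\right) = \left(-17819\right) \left(-34116\right) = 607913004$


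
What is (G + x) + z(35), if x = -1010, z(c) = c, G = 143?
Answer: -832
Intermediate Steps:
(G + x) + z(35) = (143 - 1010) + 35 = -867 + 35 = -832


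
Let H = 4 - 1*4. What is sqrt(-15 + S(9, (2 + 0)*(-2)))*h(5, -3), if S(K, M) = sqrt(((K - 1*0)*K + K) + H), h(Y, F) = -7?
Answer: -7*I*sqrt(15 - 3*sqrt(10)) ≈ -16.436*I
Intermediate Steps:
H = 0 (H = 4 - 4 = 0)
S(K, M) = sqrt(K + K**2) (S(K, M) = sqrt(((K - 1*0)*K + K) + 0) = sqrt(((K + 0)*K + K) + 0) = sqrt((K*K + K) + 0) = sqrt((K**2 + K) + 0) = sqrt((K + K**2) + 0) = sqrt(K + K**2))
sqrt(-15 + S(9, (2 + 0)*(-2)))*h(5, -3) = sqrt(-15 + sqrt(9*(1 + 9)))*(-7) = sqrt(-15 + sqrt(9*10))*(-7) = sqrt(-15 + sqrt(90))*(-7) = sqrt(-15 + 3*sqrt(10))*(-7) = -7*sqrt(-15 + 3*sqrt(10))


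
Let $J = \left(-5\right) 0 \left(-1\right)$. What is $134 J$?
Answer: $0$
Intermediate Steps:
$J = 0$ ($J = 0 \left(-1\right) = 0$)
$134 J = 134 \cdot 0 = 0$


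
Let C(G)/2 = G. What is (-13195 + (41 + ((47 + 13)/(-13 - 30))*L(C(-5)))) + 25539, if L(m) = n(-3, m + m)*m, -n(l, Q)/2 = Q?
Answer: 556555/43 ≈ 12943.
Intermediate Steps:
C(G) = 2*G
n(l, Q) = -2*Q
L(m) = -4*m**2 (L(m) = (-2*(m + m))*m = (-4*m)*m = -4*m**2)
(-13195 + (41 + ((47 + 13)/(-13 - 30))*L(C(-5)))) + 25539 = (-13195 + (41 + ((47 + 13)/(-13 - 30))*(-4*(2*(-5))**2))) + 25539 = (-13195 + (41 + (60/(-43))*(-4*(-10)**2))) + 25539 = (-13195 + (41 + (60*(-1/43))*(-4*100))) + 25539 = (-13195 + (41 - 60/43*(-400))) + 25539 = (-13195 + (41 + 24000/43)) + 25539 = (-13195 + 25763/43) + 25539 = -541622/43 + 25539 = 556555/43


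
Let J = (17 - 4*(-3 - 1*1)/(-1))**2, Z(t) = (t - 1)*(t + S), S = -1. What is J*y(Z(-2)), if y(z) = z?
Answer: 9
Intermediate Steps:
Z(t) = (-1 + t)**2 (Z(t) = (t - 1)*(t - 1) = (-1 + t)*(-1 + t) = (-1 + t)**2)
J = 1 (J = (17 - 4*(-3 - 1)*(-1))**2 = (17 - (-16)*(-1))**2 = (17 - 4*4)**2 = (17 - 16)**2 = 1**2 = 1)
J*y(Z(-2)) = 1*(1 + (-2)**2 - 2*(-2)) = 1*(1 + 4 + 4) = 1*9 = 9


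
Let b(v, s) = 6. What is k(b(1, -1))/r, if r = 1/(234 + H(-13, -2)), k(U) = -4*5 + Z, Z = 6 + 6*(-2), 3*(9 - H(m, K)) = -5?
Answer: -19084/3 ≈ -6361.3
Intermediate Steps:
H(m, K) = 32/3 (H(m, K) = 9 - 1/3*(-5) = 9 + 5/3 = 32/3)
Z = -6 (Z = 6 - 12 = -6)
k(U) = -26 (k(U) = -4*5 - 6 = -20 - 6 = -26)
r = 3/734 (r = 1/(234 + 32/3) = 1/(734/3) = 3/734 ≈ 0.0040872)
k(b(1, -1))/r = -26/3/734 = -26*734/3 = -19084/3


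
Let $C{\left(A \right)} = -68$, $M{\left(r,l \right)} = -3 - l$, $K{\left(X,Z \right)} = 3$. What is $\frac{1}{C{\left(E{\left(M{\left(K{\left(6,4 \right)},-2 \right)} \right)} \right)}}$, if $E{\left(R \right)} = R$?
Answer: $- \frac{1}{68} \approx -0.014706$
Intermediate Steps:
$\frac{1}{C{\left(E{\left(M{\left(K{\left(6,4 \right)},-2 \right)} \right)} \right)}} = \frac{1}{-68} = - \frac{1}{68}$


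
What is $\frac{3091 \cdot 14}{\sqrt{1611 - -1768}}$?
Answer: $\frac{43274 \sqrt{3379}}{3379} \approx 744.45$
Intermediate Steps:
$\frac{3091 \cdot 14}{\sqrt{1611 - -1768}} = \frac{43274}{\sqrt{1611 + 1768}} = \frac{43274}{\sqrt{3379}} = 43274 \frac{\sqrt{3379}}{3379} = \frac{43274 \sqrt{3379}}{3379}$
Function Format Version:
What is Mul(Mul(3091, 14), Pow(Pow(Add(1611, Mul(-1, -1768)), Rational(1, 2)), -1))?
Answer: Mul(Rational(43274, 3379), Pow(3379, Rational(1, 2))) ≈ 744.45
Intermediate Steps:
Mul(Mul(3091, 14), Pow(Pow(Add(1611, Mul(-1, -1768)), Rational(1, 2)), -1)) = Mul(43274, Pow(Pow(Add(1611, 1768), Rational(1, 2)), -1)) = Mul(43274, Pow(Pow(3379, Rational(1, 2)), -1)) = Mul(43274, Mul(Rational(1, 3379), Pow(3379, Rational(1, 2)))) = Mul(Rational(43274, 3379), Pow(3379, Rational(1, 2)))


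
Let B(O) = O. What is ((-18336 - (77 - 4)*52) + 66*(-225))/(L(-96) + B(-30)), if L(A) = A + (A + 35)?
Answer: 3362/17 ≈ 197.76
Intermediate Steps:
L(A) = 35 + 2*A (L(A) = A + (35 + A) = 35 + 2*A)
((-18336 - (77 - 4)*52) + 66*(-225))/(L(-96) + B(-30)) = ((-18336 - (77 - 4)*52) + 66*(-225))/((35 + 2*(-96)) - 30) = ((-18336 - 73*52) - 14850)/((35 - 192) - 30) = ((-18336 - 1*3796) - 14850)/(-157 - 30) = ((-18336 - 3796) - 14850)/(-187) = (-22132 - 14850)*(-1/187) = -36982*(-1/187) = 3362/17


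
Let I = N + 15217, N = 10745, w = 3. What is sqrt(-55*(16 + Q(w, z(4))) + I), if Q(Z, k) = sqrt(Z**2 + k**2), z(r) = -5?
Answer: sqrt(25082 - 55*sqrt(34)) ≈ 157.36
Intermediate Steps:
I = 25962 (I = 10745 + 15217 = 25962)
sqrt(-55*(16 + Q(w, z(4))) + I) = sqrt(-55*(16 + sqrt(3**2 + (-5)**2)) + 25962) = sqrt(-55*(16 + sqrt(9 + 25)) + 25962) = sqrt(-55*(16 + sqrt(34)) + 25962) = sqrt((-880 - 55*sqrt(34)) + 25962) = sqrt(25082 - 55*sqrt(34))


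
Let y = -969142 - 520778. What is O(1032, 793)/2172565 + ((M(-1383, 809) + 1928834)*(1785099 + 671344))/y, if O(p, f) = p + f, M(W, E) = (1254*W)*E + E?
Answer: 299095574797844860001/129477921792 ≈ 2.3100e+9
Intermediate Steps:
M(W, E) = E + 1254*E*W (M(W, E) = 1254*E*W + E = E + 1254*E*W)
O(p, f) = f + p
y = -1489920
O(1032, 793)/2172565 + ((M(-1383, 809) + 1928834)*(1785099 + 671344))/y = (793 + 1032)/2172565 + ((809*(1 + 1254*(-1383)) + 1928834)*(1785099 + 671344))/(-1489920) = 1825*(1/2172565) + ((809*(1 - 1734282) + 1928834)*2456443)*(-1/1489920) = 365/434513 + ((809*(-1734281) + 1928834)*2456443)*(-1/1489920) = 365/434513 + ((-1403033329 + 1928834)*2456443)*(-1/1489920) = 365/434513 - 1401104495*2456443*(-1/1489920) = 365/434513 - 3441733329011285*(-1/1489920) = 365/434513 + 688346665802257/297984 = 299095574797844860001/129477921792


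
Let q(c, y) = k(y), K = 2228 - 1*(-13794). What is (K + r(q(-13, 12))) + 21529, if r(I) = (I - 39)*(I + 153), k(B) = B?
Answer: 33096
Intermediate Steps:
K = 16022 (K = 2228 + 13794 = 16022)
q(c, y) = y
r(I) = (-39 + I)*(153 + I)
(K + r(q(-13, 12))) + 21529 = (16022 + (-5967 + 12² + 114*12)) + 21529 = (16022 + (-5967 + 144 + 1368)) + 21529 = (16022 - 4455) + 21529 = 11567 + 21529 = 33096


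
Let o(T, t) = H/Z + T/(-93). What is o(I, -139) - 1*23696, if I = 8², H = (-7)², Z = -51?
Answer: -12488661/527 ≈ -23698.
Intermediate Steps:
H = 49
I = 64
o(T, t) = -49/51 - T/93 (o(T, t) = 49/(-51) + T/(-93) = 49*(-1/51) + T*(-1/93) = -49/51 - T/93)
o(I, -139) - 1*23696 = (-49/51 - 1/93*64) - 1*23696 = (-49/51 - 64/93) - 23696 = -869/527 - 23696 = -12488661/527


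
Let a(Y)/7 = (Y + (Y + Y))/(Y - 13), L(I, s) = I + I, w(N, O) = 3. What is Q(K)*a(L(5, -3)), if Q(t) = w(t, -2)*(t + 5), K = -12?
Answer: 1470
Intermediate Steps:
L(I, s) = 2*I
Q(t) = 15 + 3*t (Q(t) = 3*(t + 5) = 3*(5 + t) = 15 + 3*t)
a(Y) = 21*Y/(-13 + Y) (a(Y) = 7*((Y + (Y + Y))/(Y - 13)) = 7*((Y + 2*Y)/(-13 + Y)) = 7*((3*Y)/(-13 + Y)) = 7*(3*Y/(-13 + Y)) = 21*Y/(-13 + Y))
Q(K)*a(L(5, -3)) = (15 + 3*(-12))*(21*(2*5)/(-13 + 2*5)) = (15 - 36)*(21*10/(-13 + 10)) = -441*10/(-3) = -441*10*(-1)/3 = -21*(-70) = 1470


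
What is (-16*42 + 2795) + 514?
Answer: 2637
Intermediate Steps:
(-16*42 + 2795) + 514 = (-672 + 2795) + 514 = 2123 + 514 = 2637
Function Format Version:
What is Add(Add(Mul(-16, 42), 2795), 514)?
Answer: 2637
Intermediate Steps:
Add(Add(Mul(-16, 42), 2795), 514) = Add(Add(-672, 2795), 514) = Add(2123, 514) = 2637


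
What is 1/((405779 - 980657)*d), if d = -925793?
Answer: 1/532218028254 ≈ 1.8789e-12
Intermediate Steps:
1/((405779 - 980657)*d) = 1/((405779 - 980657)*(-925793)) = -1/925793/(-574878) = -1/574878*(-1/925793) = 1/532218028254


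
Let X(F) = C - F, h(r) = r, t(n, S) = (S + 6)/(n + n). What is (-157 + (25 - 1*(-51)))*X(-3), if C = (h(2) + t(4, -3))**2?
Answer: -44793/64 ≈ -699.89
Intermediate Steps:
t(n, S) = (6 + S)/(2*n) (t(n, S) = (6 + S)/((2*n)) = (6 + S)*(1/(2*n)) = (6 + S)/(2*n))
C = 361/64 (C = (2 + (1/2)*(6 - 3)/4)**2 = (2 + (1/2)*(1/4)*3)**2 = (2 + 3/8)**2 = (19/8)**2 = 361/64 ≈ 5.6406)
X(F) = 361/64 - F
(-157 + (25 - 1*(-51)))*X(-3) = (-157 + (25 - 1*(-51)))*(361/64 - 1*(-3)) = (-157 + (25 + 51))*(361/64 + 3) = (-157 + 76)*(553/64) = -81*553/64 = -44793/64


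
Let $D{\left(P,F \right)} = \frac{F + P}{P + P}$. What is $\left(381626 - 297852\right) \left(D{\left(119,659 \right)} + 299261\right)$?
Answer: $\frac{2983397218752}{119} \approx 2.5071 \cdot 10^{10}$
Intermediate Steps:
$D{\left(P,F \right)} = \frac{F + P}{2 P}$
$\left(381626 - 297852\right) \left(D{\left(119,659 \right)} + 299261\right) = \left(381626 - 297852\right) \left(\frac{659 + 119}{2 \cdot 119} + 299261\right) = 83774 \left(\frac{1}{2} \cdot \frac{1}{119} \cdot 778 + 299261\right) = 83774 \left(\frac{389}{119} + 299261\right) = 83774 \cdot \frac{35612448}{119} = \frac{2983397218752}{119}$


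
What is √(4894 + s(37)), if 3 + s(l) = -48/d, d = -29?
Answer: √4114723/29 ≈ 69.948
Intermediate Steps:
s(l) = -39/29 (s(l) = -3 - 48/(-29) = -3 - 48*(-1/29) = -3 + 48/29 = -39/29)
√(4894 + s(37)) = √(4894 - 39/29) = √(141887/29) = √4114723/29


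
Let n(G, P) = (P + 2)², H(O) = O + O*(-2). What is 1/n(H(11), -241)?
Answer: 1/57121 ≈ 1.7507e-5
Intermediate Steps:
H(O) = -O (H(O) = O - 2*O = -O)
n(G, P) = (2 + P)²
1/n(H(11), -241) = 1/((2 - 241)²) = 1/((-239)²) = 1/57121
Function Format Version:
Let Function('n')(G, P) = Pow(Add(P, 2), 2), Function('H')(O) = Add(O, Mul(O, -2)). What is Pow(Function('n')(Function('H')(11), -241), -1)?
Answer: Rational(1, 57121) ≈ 1.7507e-5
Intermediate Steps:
Function('H')(O) = Mul(-1, O) (Function('H')(O) = Add(O, Mul(-2, O)) = Mul(-1, O))
Function('n')(G, P) = Pow(Add(2, P), 2)
Pow(Function('n')(Function('H')(11), -241), -1) = Pow(Pow(Add(2, -241), 2), -1) = Pow(Pow(-239, 2), -1) = Pow(57121, -1) = Rational(1, 57121)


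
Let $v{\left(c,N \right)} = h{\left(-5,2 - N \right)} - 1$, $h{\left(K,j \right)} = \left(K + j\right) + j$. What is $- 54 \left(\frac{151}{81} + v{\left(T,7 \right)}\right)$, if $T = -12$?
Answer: $\frac{2290}{3} \approx 763.33$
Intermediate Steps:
$h{\left(K,j \right)} = K + 2 j$
$v{\left(c,N \right)} = -2 - 2 N$ ($v{\left(c,N \right)} = \left(-5 + 2 \left(2 - N\right)\right) - 1 = \left(-5 - \left(-4 + 2 N\right)\right) - 1 = \left(-1 - 2 N\right) - 1 = -2 - 2 N$)
$- 54 \left(\frac{151}{81} + v{\left(T,7 \right)}\right) = - 54 \left(\frac{151}{81} - 16\right) = \left(-54\right) \left(- \frac{1145}{81}\right) = \frac{2290}{3}$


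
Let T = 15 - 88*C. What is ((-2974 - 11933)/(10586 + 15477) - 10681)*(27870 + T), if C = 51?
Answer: -6513579972570/26063 ≈ -2.4992e+8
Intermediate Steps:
T = -4473 (T = 15 - 88*51 = 15 - 4488 = -4473)
((-2974 - 11933)/(10586 + 15477) - 10681)*(27870 + T) = ((-2974 - 11933)/(10586 + 15477) - 10681)*(27870 - 4473) = (-14907/26063 - 10681)*23397 = -278393810/26063*23397 = -6513579972570/26063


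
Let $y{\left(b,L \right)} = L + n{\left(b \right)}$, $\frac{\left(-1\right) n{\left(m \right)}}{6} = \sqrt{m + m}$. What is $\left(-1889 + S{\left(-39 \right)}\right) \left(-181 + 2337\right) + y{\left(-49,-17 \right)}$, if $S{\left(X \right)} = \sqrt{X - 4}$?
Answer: $-4072701 - 42 i \sqrt{2} + 2156 i \sqrt{43} \approx -4.0727 \cdot 10^{6} + 14078.0 i$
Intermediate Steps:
$n{\left(m \right)} = - 6 \sqrt{2} \sqrt{m}$ ($n{\left(m \right)} = - 6 \sqrt{m + m} = - 6 \sqrt{2 m} = - 6 \sqrt{2} \sqrt{m}$)
$S{\left(X \right)} = \sqrt{-4 + X}$
$y{\left(b,L \right)} = L - 6 \sqrt{2} \sqrt{b}$
$\left(-1889 + S{\left(-39 \right)}\right) \left(-181 + 2337\right) + y{\left(-49,-17 \right)} = \left(-1889 + \sqrt{-4 - 39}\right) \left(-181 + 2337\right) - \left(17 + 6 \sqrt{2} \sqrt{-49}\right) = \left(-1889 + \sqrt{-43}\right) 2156 - \left(17 + 6 \sqrt{2} \cdot 7 i\right) = \left(-1889 + i \sqrt{43}\right) 2156 - \left(17 + 42 i \sqrt{2}\right) = \left(-4072684 + 2156 i \sqrt{43}\right) - \left(17 + 42 i \sqrt{2}\right) = -4072701 - 42 i \sqrt{2} + 2156 i \sqrt{43}$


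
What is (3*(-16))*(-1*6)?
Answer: 288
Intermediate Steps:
(3*(-16))*(-1*6) = -48*(-6) = 288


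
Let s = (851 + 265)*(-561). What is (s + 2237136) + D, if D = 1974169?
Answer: 3585229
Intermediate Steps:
s = -626076 (s = 1116*(-561) = -626076)
(s + 2237136) + D = (-626076 + 2237136) + 1974169 = 1611060 + 1974169 = 3585229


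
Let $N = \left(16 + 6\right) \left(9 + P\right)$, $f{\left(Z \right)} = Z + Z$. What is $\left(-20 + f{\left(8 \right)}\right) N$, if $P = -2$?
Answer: $-616$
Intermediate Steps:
$f{\left(Z \right)} = 2 Z$
$N = 154$ ($N = \left(16 + 6\right) \left(9 - 2\right) = 22 \cdot 7 = 154$)
$\left(-20 + f{\left(8 \right)}\right) N = \left(-20 + 2 \cdot 8\right) 154 = \left(-20 + 16\right) 154 = \left(-4\right) 154 = -616$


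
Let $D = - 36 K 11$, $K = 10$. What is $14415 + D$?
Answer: $10455$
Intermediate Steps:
$D = -3960$ ($D = \left(-36\right) 10 \cdot 11 = \left(-360\right) 11 = -3960$)
$14415 + D = 14415 - 3960 = 10455$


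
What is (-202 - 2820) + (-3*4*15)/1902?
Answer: -958004/317 ≈ -3022.1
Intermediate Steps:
(-202 - 2820) + (-3*4*15)/1902 = -3022 - 12*15*(1/1902) = -3022 - 180*1/1902 = -3022 - 30/317 = -958004/317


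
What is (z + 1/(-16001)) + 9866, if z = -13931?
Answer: -65044066/16001 ≈ -4065.0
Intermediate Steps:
(z + 1/(-16001)) + 9866 = (-13931 + 1/(-16001)) + 9866 = (-13931 - 1/16001) + 9866 = -222909932/16001 + 9866 = -65044066/16001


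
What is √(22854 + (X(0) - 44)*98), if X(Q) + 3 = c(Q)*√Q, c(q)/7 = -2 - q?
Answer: 2*√4562 ≈ 135.09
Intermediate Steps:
c(q) = -14 - 7*q (c(q) = 7*(-2 - q) = -14 - 7*q)
X(Q) = -3 + √Q*(-14 - 7*Q) (X(Q) = -3 + (-14 - 7*Q)*√Q = -3 + √Q*(-14 - 7*Q))
√(22854 + (X(0) - 44)*98) = √(22854 + ((-3 - 7*√0*(2 + 0)) - 44)*98) = √(22854 + ((-3 - 7*0*2) - 44)*98) = √(22854 + ((-3 + 0) - 44)*98) = √(22854 + (-3 - 44)*98) = √(22854 - 47*98) = √(22854 - 4606) = √18248 = 2*√4562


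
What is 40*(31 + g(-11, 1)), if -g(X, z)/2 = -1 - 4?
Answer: 1640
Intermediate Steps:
g(X, z) = 10 (g(X, z) = -2*(-1 - 4) = -2*(-5) = 10)
40*(31 + g(-11, 1)) = 40*(31 + 10) = 40*41 = 1640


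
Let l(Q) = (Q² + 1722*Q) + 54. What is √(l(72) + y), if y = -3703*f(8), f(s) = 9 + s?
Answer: √66271 ≈ 257.43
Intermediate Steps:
l(Q) = 54 + Q² + 1722*Q
y = -62951 (y = -3703*(9 + 8) = -3703*17 = -62951)
√(l(72) + y) = √((54 + 72² + 1722*72) - 62951) = √((54 + 5184 + 123984) - 62951) = √(129222 - 62951) = √66271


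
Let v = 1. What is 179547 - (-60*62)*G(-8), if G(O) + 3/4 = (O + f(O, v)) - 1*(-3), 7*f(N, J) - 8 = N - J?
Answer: 1103379/7 ≈ 1.5763e+5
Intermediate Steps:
f(N, J) = 8/7 - J/7 + N/7 (f(N, J) = 8/7 + (N - J)/7 = 8/7 + (-J/7 + N/7) = 8/7 - J/7 + N/7)
G(O) = 13/4 + 8*O/7 (G(O) = -3/4 + ((O + (8/7 - 1/7*1 + O/7)) - 1*(-3)) = -3/4 + ((O + (8/7 - 1/7 + O/7)) + 3) = -3/4 + ((O + (1 + O/7)) + 3) = -3/4 + ((1 + 8*O/7) + 3) = -3/4 + (4 + 8*O/7) = 13/4 + 8*O/7)
179547 - (-60*62)*G(-8) = 179547 - (-60*62)*(13/4 + (8/7)*(-8)) = 179547 - (-3720)*(13/4 - 64/7) = 179547 - (-3720)*(-165)/28 = 179547 - 1*153450/7 = 179547 - 153450/7 = 1103379/7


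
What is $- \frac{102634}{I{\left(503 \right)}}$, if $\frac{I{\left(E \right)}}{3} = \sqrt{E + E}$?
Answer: $- \frac{51317 \sqrt{1006}}{1509} \approx -1078.6$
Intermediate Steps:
$I{\left(E \right)} = 3 \sqrt{2} \sqrt{E}$ ($I{\left(E \right)} = 3 \sqrt{E + E} = 3 \sqrt{2 E} = 3 \sqrt{2} \sqrt{E}$)
$- \frac{102634}{I{\left(503 \right)}} = - \frac{102634}{3 \sqrt{2} \sqrt{503}} = - \frac{102634}{3 \sqrt{1006}} = - 102634 \frac{\sqrt{1006}}{3018} = - \frac{51317 \sqrt{1006}}{1509}$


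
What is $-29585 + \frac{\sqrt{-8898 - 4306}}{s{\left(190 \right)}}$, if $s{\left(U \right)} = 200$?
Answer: $-29585 + \frac{i \sqrt{3301}}{100} \approx -29585.0 + 0.57454 i$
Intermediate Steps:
$-29585 + \frac{\sqrt{-8898 - 4306}}{s{\left(190 \right)}} = -29585 + \frac{\sqrt{-8898 - 4306}}{200} = -29585 + \sqrt{-13204} \cdot \frac{1}{200} = -29585 + 2 i \sqrt{3301} \cdot \frac{1}{200} = -29585 + \frac{i \sqrt{3301}}{100}$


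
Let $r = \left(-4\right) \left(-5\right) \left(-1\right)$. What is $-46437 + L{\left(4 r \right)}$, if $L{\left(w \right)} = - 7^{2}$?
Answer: $-46486$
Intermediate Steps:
$r = -20$ ($r = 20 \left(-1\right) = -20$)
$L{\left(w \right)} = -49$ ($L{\left(w \right)} = \left(-1\right) 49 = -49$)
$-46437 + L{\left(4 r \right)} = -46437 - 49 = -46486$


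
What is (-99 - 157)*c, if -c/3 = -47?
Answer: -36096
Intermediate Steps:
c = 141 (c = -3*(-47) = 141)
(-99 - 157)*c = (-99 - 157)*141 = -256*141 = -36096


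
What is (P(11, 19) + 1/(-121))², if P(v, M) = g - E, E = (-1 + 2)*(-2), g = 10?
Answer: 2105401/14641 ≈ 143.80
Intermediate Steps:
E = -2 (E = 1*(-2) = -2)
P(v, M) = 12 (P(v, M) = 10 - 1*(-2) = 10 + 2 = 12)
(P(11, 19) + 1/(-121))² = (12 + 1/(-121))² = (12 - 1/121)² = (1451/121)² = 2105401/14641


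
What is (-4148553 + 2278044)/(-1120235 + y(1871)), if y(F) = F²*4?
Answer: -60339/415559 ≈ -0.14520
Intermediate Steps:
y(F) = 4*F²
(-4148553 + 2278044)/(-1120235 + y(1871)) = (-4148553 + 2278044)/(-1120235 + 4*1871²) = -1870509/(-1120235 + 4*3500641) = -1870509/(-1120235 + 14002564) = -1870509/12882329 = -1870509*1/12882329 = -60339/415559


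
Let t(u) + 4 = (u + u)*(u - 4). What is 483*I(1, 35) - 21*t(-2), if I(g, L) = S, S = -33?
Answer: -16359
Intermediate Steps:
t(u) = -4 + 2*u*(-4 + u) (t(u) = -4 + (u + u)*(u - 4) = -4 + (2*u)*(-4 + u) = -4 + 2*u*(-4 + u))
I(g, L) = -33
483*I(1, 35) - 21*t(-2) = 483*(-33) - 21*(-4 - 8*(-2) + 2*(-2)²) = -15939 - 21*(-4 + 16 + 2*4) = -15939 - 21*(-4 + 16 + 8) = -15939 - 21*20 = -15939 - 420 = -16359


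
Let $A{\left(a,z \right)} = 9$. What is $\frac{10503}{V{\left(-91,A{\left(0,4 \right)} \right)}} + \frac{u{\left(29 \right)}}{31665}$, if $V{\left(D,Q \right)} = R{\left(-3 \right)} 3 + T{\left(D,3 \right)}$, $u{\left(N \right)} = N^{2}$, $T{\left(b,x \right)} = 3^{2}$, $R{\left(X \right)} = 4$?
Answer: $\frac{110865052}{221655} \approx 500.17$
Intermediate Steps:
$T{\left(b,x \right)} = 9$
$V{\left(D,Q \right)} = 21$ ($V{\left(D,Q \right)} = 4 \cdot 3 + 9 = 12 + 9 = 21$)
$\frac{10503}{V{\left(-91,A{\left(0,4 \right)} \right)}} + \frac{u{\left(29 \right)}}{31665} = \frac{10503}{21} + \frac{29^{2}}{31665} = 10503 \cdot \frac{1}{21} + 841 \cdot \frac{1}{31665} = \frac{3501}{7} + \frac{841}{31665} = \frac{110865052}{221655}$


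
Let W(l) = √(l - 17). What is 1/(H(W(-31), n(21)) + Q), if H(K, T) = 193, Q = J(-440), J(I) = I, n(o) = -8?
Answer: -1/247 ≈ -0.0040486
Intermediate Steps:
W(l) = √(-17 + l)
Q = -440
1/(H(W(-31), n(21)) + Q) = 1/(193 - 440) = 1/(-247) = -1/247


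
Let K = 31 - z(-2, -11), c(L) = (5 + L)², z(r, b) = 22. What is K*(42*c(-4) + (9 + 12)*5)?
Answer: 1323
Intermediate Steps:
K = 9 (K = 31 - 1*22 = 31 - 22 = 9)
K*(42*c(-4) + (9 + 12)*5) = 9*(42*(5 - 4)² + (9 + 12)*5) = 9*(42*1² + 21*5) = 9*(42*1 + 105) = 9*(42 + 105) = 9*147 = 1323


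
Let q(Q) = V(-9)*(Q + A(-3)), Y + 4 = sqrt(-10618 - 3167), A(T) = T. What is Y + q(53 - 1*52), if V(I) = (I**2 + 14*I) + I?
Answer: 104 + I*sqrt(13785) ≈ 104.0 + 117.41*I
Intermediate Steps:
V(I) = I**2 + 15*I
Y = -4 + I*sqrt(13785) (Y = -4 + sqrt(-10618 - 3167) = -4 + sqrt(-13785) = -4 + I*sqrt(13785) ≈ -4.0 + 117.41*I)
q(Q) = 162 - 54*Q (q(Q) = (-9*(15 - 9))*(Q - 3) = (-9*6)*(-3 + Q) = -54*(-3 + Q) = 162 - 54*Q)
Y + q(53 - 1*52) = (-4 + I*sqrt(13785)) + (162 - 54*(53 - 1*52)) = (-4 + I*sqrt(13785)) + (162 - 54*(53 - 52)) = (-4 + I*sqrt(13785)) + (162 - 54*1) = (-4 + I*sqrt(13785)) + (162 - 54) = (-4 + I*sqrt(13785)) + 108 = 104 + I*sqrt(13785)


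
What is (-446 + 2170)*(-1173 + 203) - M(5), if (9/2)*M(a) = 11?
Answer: -15050542/9 ≈ -1.6723e+6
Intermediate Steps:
M(a) = 22/9 (M(a) = (2/9)*11 = 22/9)
(-446 + 2170)*(-1173 + 203) - M(5) = (-446 + 2170)*(-1173 + 203) - 1*22/9 = 1724*(-970) - 22/9 = -1672280 - 22/9 = -15050542/9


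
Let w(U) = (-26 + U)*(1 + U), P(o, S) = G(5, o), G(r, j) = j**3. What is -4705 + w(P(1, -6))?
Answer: -4755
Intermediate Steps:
P(o, S) = o**3
w(U) = (1 + U)*(-26 + U)
-4705 + w(P(1, -6)) = -4705 + (-26 + (1**3)**2 - 25*1**3) = -4705 + (-26 + 1**2 - 25*1) = -4705 + (-26 + 1 - 25) = -4705 - 50 = -4755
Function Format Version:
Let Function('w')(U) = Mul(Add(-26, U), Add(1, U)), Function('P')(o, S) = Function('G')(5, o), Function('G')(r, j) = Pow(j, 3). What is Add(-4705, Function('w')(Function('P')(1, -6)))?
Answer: -4755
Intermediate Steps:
Function('P')(o, S) = Pow(o, 3)
Function('w')(U) = Mul(Add(1, U), Add(-26, U))
Add(-4705, Function('w')(Function('P')(1, -6))) = Add(-4705, Add(-26, Pow(Pow(1, 3), 2), Mul(-25, Pow(1, 3)))) = Add(-4705, Add(-26, Pow(1, 2), Mul(-25, 1))) = Add(-4705, Add(-26, 1, -25)) = Add(-4705, -50) = -4755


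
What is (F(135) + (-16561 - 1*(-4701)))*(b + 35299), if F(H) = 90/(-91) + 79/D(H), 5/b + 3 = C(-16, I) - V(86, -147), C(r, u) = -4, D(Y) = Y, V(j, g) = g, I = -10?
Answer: -144010948255753/343980 ≈ -4.1866e+8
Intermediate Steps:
b = 1/28 (b = 5/(-3 + (-4 - 1*(-147))) = 5/(-3 + (-4 + 147)) = 5/(-3 + 143) = 5/140 = 5*(1/140) = 1/28 ≈ 0.035714)
F(H) = -90/91 + 79/H (F(H) = 90/(-91) + 79/H = 90*(-1/91) + 79/H = -90/91 + 79/H)
(F(135) + (-16561 - 1*(-4701)))*(b + 35299) = ((-90/91 + 79/135) + (-16561 - 1*(-4701)))*(1/28 + 35299) = ((-90/91 + 79*(1/135)) + (-16561 + 4701))*(988373/28) = ((-90/91 + 79/135) - 11860)*(988373/28) = (-4961/12285 - 11860)*(988373/28) = -145705061/12285*988373/28 = -144010948255753/343980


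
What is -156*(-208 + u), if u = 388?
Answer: -28080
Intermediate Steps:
-156*(-208 + u) = -156*(-208 + 388) = -156*180 = -28080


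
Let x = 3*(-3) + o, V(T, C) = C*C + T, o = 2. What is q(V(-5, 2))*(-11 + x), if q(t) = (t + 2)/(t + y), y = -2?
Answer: 6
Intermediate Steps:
V(T, C) = T + C² (V(T, C) = C² + T = T + C²)
x = -7 (x = 3*(-3) + 2 = -9 + 2 = -7)
q(t) = (2 + t)/(-2 + t) (q(t) = (t + 2)/(t - 2) = (2 + t)/(-2 + t))
q(V(-5, 2))*(-11 + x) = ((2 + (-5 + 2²))/(-2 + (-5 + 2²)))*(-11 - 7) = ((2 + (-5 + 4))/(-2 + (-5 + 4)))*(-18) = ((2 - 1)/(-2 - 1))*(-18) = (1/(-3))*(-18) = -⅓*1*(-18) = -⅓*(-18) = 6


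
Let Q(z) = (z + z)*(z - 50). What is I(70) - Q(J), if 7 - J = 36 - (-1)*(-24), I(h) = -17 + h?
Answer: -497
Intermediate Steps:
J = -5 (J = 7 - (36 - (-1)*(-24)) = 7 - (36 - 1*24) = 7 - (36 - 24) = 7 - 1*12 = 7 - 12 = -5)
Q(z) = 2*z*(-50 + z) (Q(z) = (2*z)*(-50 + z) = 2*z*(-50 + z))
I(70) - Q(J) = (-17 + 70) - 2*(-5)*(-50 - 5) = 53 - 2*(-5)*(-55) = 53 - 1*550 = 53 - 550 = -497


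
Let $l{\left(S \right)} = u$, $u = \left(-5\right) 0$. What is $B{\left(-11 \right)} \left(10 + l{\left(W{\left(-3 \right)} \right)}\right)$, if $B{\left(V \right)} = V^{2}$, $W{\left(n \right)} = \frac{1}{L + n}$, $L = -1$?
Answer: $1210$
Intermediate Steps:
$W{\left(n \right)} = \frac{1}{-1 + n}$
$u = 0$
$l{\left(S \right)} = 0$
$B{\left(-11 \right)} \left(10 + l{\left(W{\left(-3 \right)} \right)}\right) = \left(-11\right)^{2} \left(10 + 0\right) = 121 \cdot 10 = 1210$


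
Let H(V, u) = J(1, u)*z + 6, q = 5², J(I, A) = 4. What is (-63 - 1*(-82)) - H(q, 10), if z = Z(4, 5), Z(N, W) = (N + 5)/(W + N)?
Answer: 9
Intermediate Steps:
Z(N, W) = (5 + N)/(N + W)
q = 25
z = 1 (z = (5 + 4)/(4 + 5) = 9/9 = (⅑)*9 = 1)
H(V, u) = 10 (H(V, u) = 4*1 + 6 = 4 + 6 = 10)
(-63 - 1*(-82)) - H(q, 10) = (-63 - 1*(-82)) - 1*10 = (-63 + 82) - 10 = 19 - 10 = 9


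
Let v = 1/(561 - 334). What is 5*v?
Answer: 5/227 ≈ 0.022026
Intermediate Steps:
v = 1/227 ≈ 0.0044053
5*v = 5*(1/227) = 5/227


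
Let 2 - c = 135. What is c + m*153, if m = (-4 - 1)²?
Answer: 3692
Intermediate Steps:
c = -133 (c = 2 - 1*135 = 2 - 135 = -133)
m = 25 (m = (-5)² = 25)
c + m*153 = -133 + 25*153 = -133 + 3825 = 3692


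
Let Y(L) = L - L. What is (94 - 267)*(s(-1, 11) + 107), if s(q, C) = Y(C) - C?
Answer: -16608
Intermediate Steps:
Y(L) = 0
s(q, C) = -C (s(q, C) = 0 - C = -C)
(94 - 267)*(s(-1, 11) + 107) = (94 - 267)*(-1*11 + 107) = -173*(-11 + 107) = -173*96 = -16608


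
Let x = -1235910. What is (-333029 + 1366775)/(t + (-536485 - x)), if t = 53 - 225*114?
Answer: 516873/336914 ≈ 1.5341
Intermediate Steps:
t = -25597 (t = 53 - 25650 = -25597)
(-333029 + 1366775)/(t + (-536485 - x)) = (-333029 + 1366775)/(-25597 + (-536485 - 1*(-1235910))) = 1033746/(-25597 + (-536485 + 1235910)) = 1033746/(-25597 + 699425) = 1033746/673828 = 1033746*(1/673828) = 516873/336914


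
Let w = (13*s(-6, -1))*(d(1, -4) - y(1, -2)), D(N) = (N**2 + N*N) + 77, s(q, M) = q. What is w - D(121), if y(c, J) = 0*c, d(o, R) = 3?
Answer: -29593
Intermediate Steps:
y(c, J) = 0
D(N) = 77 + 2*N**2 (D(N) = (N**2 + N**2) + 77 = 2*N**2 + 77 = 77 + 2*N**2)
w = -234 (w = (13*(-6))*(3 - 1*0) = -78*(3 + 0) = -78*3 = -234)
w - D(121) = -234 - (77 + 2*121**2) = -234 - (77 + 2*14641) = -234 - (77 + 29282) = -234 - 1*29359 = -234 - 29359 = -29593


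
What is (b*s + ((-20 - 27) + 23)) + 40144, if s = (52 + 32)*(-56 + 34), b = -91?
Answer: 208288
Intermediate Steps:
s = -1848 (s = 84*(-22) = -1848)
(b*s + ((-20 - 27) + 23)) + 40144 = (-91*(-1848) + ((-20 - 27) + 23)) + 40144 = (168168 + (-47 + 23)) + 40144 = (168168 - 24) + 40144 = 168144 + 40144 = 208288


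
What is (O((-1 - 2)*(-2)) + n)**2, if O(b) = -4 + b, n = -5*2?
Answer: 64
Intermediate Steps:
n = -10
(O((-1 - 2)*(-2)) + n)**2 = ((-4 + (-1 - 2)*(-2)) - 10)**2 = ((-4 - 3*(-2)) - 10)**2 = ((-4 + 6) - 10)**2 = (2 - 10)**2 = (-8)**2 = 64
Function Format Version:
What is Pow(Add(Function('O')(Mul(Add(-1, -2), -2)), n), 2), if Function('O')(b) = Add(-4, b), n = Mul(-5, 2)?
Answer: 64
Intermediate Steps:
n = -10
Pow(Add(Function('O')(Mul(Add(-1, -2), -2)), n), 2) = Pow(Add(Add(-4, Mul(Add(-1, -2), -2)), -10), 2) = Pow(Add(Add(-4, Mul(-3, -2)), -10), 2) = Pow(Add(Add(-4, 6), -10), 2) = Pow(Add(2, -10), 2) = Pow(-8, 2) = 64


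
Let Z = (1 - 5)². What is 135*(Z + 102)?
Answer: 15930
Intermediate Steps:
Z = 16 (Z = (-4)² = 16)
135*(Z + 102) = 135*(16 + 102) = 135*118 = 15930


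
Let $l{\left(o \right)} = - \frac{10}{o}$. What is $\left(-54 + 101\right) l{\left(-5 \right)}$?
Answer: $94$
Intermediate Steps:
$\left(-54 + 101\right) l{\left(-5 \right)} = \left(-54 + 101\right) \left(- \frac{10}{-5}\right) = 47 \left(\left(-10\right) \left(- \frac{1}{5}\right)\right) = 47 \cdot 2 = 94$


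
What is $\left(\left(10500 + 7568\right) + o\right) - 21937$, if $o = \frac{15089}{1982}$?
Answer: $- \frac{7653269}{1982} \approx -3861.4$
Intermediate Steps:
$o = \frac{15089}{1982}$ ($o = 15089 \cdot \frac{1}{1982} = \frac{15089}{1982} \approx 7.613$)
$\left(\left(10500 + 7568\right) + o\right) - 21937 = \left(\left(10500 + 7568\right) + \frac{15089}{1982}\right) - 21937 = \left(18068 + \frac{15089}{1982}\right) - 21937 = \frac{35825865}{1982} - 21937 = - \frac{7653269}{1982}$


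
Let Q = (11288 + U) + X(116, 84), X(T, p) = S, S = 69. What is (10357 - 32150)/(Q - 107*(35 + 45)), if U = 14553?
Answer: -21793/17350 ≈ -1.2561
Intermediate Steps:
X(T, p) = 69
Q = 25910 (Q = (11288 + 14553) + 69 = 25841 + 69 = 25910)
(10357 - 32150)/(Q - 107*(35 + 45)) = (10357 - 32150)/(25910 - 107*(35 + 45)) = -21793/(25910 - 107*80) = -21793/(25910 - 8560) = -21793/17350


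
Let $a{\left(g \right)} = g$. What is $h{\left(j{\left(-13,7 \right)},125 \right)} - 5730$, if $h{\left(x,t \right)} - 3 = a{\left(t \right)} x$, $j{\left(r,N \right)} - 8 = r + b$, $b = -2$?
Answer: $-6602$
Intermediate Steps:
$j{\left(r,N \right)} = 6 + r$ ($j{\left(r,N \right)} = 8 + \left(r - 2\right) = 8 + \left(-2 + r\right) = 6 + r$)
$h{\left(x,t \right)} = 3 + t x$
$h{\left(j{\left(-13,7 \right)},125 \right)} - 5730 = \left(3 + 125 \left(6 - 13\right)\right) - 5730 = \left(3 + 125 \left(-7\right)\right) - 5730 = \left(3 - 875\right) - 5730 = -872 - 5730 = -6602$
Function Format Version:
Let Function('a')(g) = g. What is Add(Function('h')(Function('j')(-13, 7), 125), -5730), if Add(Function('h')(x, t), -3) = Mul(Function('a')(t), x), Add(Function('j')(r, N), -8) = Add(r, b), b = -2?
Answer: -6602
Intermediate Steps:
Function('j')(r, N) = Add(6, r) (Function('j')(r, N) = Add(8, Add(r, -2)) = Add(8, Add(-2, r)) = Add(6, r))
Function('h')(x, t) = Add(3, Mul(t, x))
Add(Function('h')(Function('j')(-13, 7), 125), -5730) = Add(Add(3, Mul(125, Add(6, -13))), -5730) = Add(Add(3, Mul(125, -7)), -5730) = Add(Add(3, -875), -5730) = Add(-872, -5730) = -6602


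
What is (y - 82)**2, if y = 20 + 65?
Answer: 9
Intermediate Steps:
y = 85
(y - 82)**2 = (85 - 82)**2 = 3**2 = 9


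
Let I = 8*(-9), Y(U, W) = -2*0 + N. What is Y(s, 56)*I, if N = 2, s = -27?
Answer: -144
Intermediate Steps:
Y(U, W) = 2 (Y(U, W) = -2*0 + 2 = 0 + 2 = 2)
I = -72
Y(s, 56)*I = 2*(-72) = -144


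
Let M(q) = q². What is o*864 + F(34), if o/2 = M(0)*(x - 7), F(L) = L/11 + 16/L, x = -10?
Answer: 666/187 ≈ 3.5615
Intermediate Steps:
F(L) = 16/L + L/11 (F(L) = L*(1/11) + 16/L = L/11 + 16/L = 16/L + L/11)
o = 0 (o = 2*(0²*(-10 - 7)) = 2*(0*(-17)) = 2*0 = 0)
o*864 + F(34) = 0*864 + (16/34 + (1/11)*34) = 0 + (16*(1/34) + 34/11) = 0 + (8/17 + 34/11) = 0 + 666/187 = 666/187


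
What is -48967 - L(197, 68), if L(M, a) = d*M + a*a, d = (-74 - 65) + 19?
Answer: -29951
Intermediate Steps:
d = -120 (d = -139 + 19 = -120)
L(M, a) = a² - 120*M (L(M, a) = -120*M + a*a = -120*M + a² = a² - 120*M)
-48967 - L(197, 68) = -48967 - (68² - 120*197) = -48967 - (4624 - 23640) = -48967 - 1*(-19016) = -48967 + 19016 = -29951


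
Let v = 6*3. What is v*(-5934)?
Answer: -106812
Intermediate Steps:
v = 18
v*(-5934) = 18*(-5934) = -106812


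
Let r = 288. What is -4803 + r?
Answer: -4515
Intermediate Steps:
-4803 + r = -4803 + 288 = -4515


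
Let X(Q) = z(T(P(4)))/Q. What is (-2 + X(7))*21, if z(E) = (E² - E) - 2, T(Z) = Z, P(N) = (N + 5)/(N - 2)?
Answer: -¾ ≈ -0.75000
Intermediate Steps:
P(N) = (5 + N)/(-2 + N)
z(E) = -2 + E² - E
X(Q) = 55/(4*Q) (X(Q) = (-2 + ((5 + 4)/(-2 + 4))² - (5 + 4)/(-2 + 4))/Q = (-2 + (9/2)² - 9/2)/Q = (-2 + ((½)*9)² - 9/2)/Q = (-2 + (9/2)² - 1*9/2)/Q = (-2 + 81/4 - 9/2)/Q = 55/(4*Q))
(-2 + X(7))*21 = (-2 + (55/4)/7)*21 = (-2 + (55/4)*(⅐))*21 = (-2 + 55/28)*21 = -1/28*21 = -¾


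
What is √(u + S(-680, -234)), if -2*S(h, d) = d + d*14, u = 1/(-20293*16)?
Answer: √11563508219627/81172 ≈ 41.893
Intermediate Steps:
u = -1/324688 (u = 1/(-324688) = -1/324688 ≈ -3.0799e-6)
S(h, d) = -15*d/2 (S(h, d) = -(d + d*14)/2 = -(d + 14*d)/2 = -15*d/2)
√(u + S(-680, -234)) = √(-1/324688 - 15/2*(-234)) = √(-1/324688 + 1755) = √(569827439/324688) = √11563508219627/81172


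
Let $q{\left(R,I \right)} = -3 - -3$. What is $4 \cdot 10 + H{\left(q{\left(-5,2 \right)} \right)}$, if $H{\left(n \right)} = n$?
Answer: $40$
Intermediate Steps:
$q{\left(R,I \right)} = 0$ ($q{\left(R,I \right)} = -3 + 3 = 0$)
$4 \cdot 10 + H{\left(q{\left(-5,2 \right)} \right)} = 4 \cdot 10 + 0 = 40 + 0 = 40$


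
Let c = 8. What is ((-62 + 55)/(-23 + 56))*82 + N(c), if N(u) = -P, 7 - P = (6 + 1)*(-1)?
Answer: -1036/33 ≈ -31.394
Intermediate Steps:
P = 14 (P = 7 - (6 + 1)*(-1) = 7 - 7*(-1) = 7 - 1*(-7) = 7 + 7 = 14)
N(u) = -14 (N(u) = -1*14 = -14)
((-62 + 55)/(-23 + 56))*82 + N(c) = ((-62 + 55)/(-23 + 56))*82 - 14 = -7/33*82 - 14 = -574/33 - 14 = -1036/33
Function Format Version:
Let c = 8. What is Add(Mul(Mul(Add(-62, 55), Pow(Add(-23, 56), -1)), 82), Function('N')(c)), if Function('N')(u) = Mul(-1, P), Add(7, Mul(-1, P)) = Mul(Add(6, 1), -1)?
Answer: Rational(-1036, 33) ≈ -31.394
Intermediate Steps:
P = 14 (P = Add(7, Mul(-1, Mul(Add(6, 1), -1))) = Add(7, Mul(-1, Mul(7, -1))) = Add(7, Mul(-1, -7)) = Add(7, 7) = 14)
Function('N')(u) = -14 (Function('N')(u) = Mul(-1, 14) = -14)
Add(Mul(Mul(Add(-62, 55), Pow(Add(-23, 56), -1)), 82), Function('N')(c)) = Add(Mul(Mul(Add(-62, 55), Pow(Add(-23, 56), -1)), 82), -14) = Add(Mul(Mul(-7, Pow(33, -1)), 82), -14) = Add(Mul(Mul(-7, Rational(1, 33)), 82), -14) = Add(Mul(Rational(-7, 33), 82), -14) = Add(Rational(-574, 33), -14) = Rational(-1036, 33)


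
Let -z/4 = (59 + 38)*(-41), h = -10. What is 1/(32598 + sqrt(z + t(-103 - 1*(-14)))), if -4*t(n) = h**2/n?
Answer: 2901222/94572618919 - sqrt(126009493)/94572618919 ≈ 3.0558e-5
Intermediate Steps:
z = 15908 (z = -4*(59 + 38)*(-41) = -388*(-41) = -4*(-3977) = 15908)
t(n) = -25/n (t(n) = -(-10)**2/(4*n) = -25/n)
1/(32598 + sqrt(z + t(-103 - 1*(-14)))) = 1/(32598 + sqrt(15908 - 25/(-103 - 1*(-14)))) = 1/(32598 + sqrt(15908 - 25/(-103 + 14))) = 1/(32598 + sqrt(15908 - 25/(-89))) = 1/(32598 + sqrt(15908 - 25*(-1/89))) = 1/(32598 + sqrt(15908 + 25/89)) = 1/(32598 + sqrt(1415837/89)) = 1/(32598 + sqrt(126009493)/89)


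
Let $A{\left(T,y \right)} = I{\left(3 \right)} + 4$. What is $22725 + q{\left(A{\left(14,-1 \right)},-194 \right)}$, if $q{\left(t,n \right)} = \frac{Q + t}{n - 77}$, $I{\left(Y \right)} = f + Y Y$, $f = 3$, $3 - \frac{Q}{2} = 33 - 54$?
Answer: $\frac{6158411}{271} \approx 22725.0$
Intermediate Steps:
$Q = 48$ ($Q = 6 - 2 \left(33 - 54\right) = 6 - -42 = 6 + 42 = 48$)
$I{\left(Y \right)} = 3 + Y^{2}$ ($I{\left(Y \right)} = 3 + Y Y = 3 + Y^{2}$)
$A{\left(T,y \right)} = 16$ ($A{\left(T,y \right)} = \left(3 + 3^{2}\right) + 4 = \left(3 + 9\right) + 4 = 12 + 4 = 16$)
$q{\left(t,n \right)} = \frac{48 + t}{-77 + n}$ ($q{\left(t,n \right)} = \frac{48 + t}{n - 77} = \frac{48 + t}{-77 + n}$)
$22725 + q{\left(A{\left(14,-1 \right)},-194 \right)} = 22725 + \frac{48 + 16}{-77 - 194} = 22725 + \frac{1}{-271} \cdot 64 = 22725 - \frac{64}{271} = \frac{6158411}{271}$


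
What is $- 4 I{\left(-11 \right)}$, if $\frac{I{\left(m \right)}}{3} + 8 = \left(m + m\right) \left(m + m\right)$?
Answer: $-5712$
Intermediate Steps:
$I{\left(m \right)} = -24 + 12 m^{2}$ ($I{\left(m \right)} = -24 + 3 \left(m + m\right) \left(m + m\right) = -24 + 3 \cdot 2 m 2 m = -24 + 3 \cdot 4 m^{2} = -24 + 12 m^{2}$)
$- 4 I{\left(-11 \right)} = - 4 \left(-24 + 12 \left(-11\right)^{2}\right) = - 4 \left(-24 + 12 \cdot 121\right) = - 4 \left(-24 + 1452\right) = \left(-4\right) 1428 = -5712$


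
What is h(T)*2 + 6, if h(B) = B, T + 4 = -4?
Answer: -10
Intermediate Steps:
T = -8 (T = -4 - 4 = -8)
h(T)*2 + 6 = -8*2 + 6 = -16 + 6 = -10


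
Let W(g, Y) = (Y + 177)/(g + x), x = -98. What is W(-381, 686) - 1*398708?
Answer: -190981995/479 ≈ -3.9871e+5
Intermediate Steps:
W(g, Y) = (177 + Y)/(-98 + g) (W(g, Y) = (Y + 177)/(g - 98) = (177 + Y)/(-98 + g))
W(-381, 686) - 1*398708 = (177 + 686)/(-98 - 381) - 1*398708 = 863/(-479) - 398708 = -1/479*863 - 398708 = -863/479 - 398708 = -190981995/479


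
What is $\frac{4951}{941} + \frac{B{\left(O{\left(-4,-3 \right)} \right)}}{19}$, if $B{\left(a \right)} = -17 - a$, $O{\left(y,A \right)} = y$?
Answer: $\frac{81836}{17879} \approx 4.5772$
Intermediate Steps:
$\frac{4951}{941} + \frac{B{\left(O{\left(-4,-3 \right)} \right)}}{19} = \frac{4951}{941} + \frac{-17 - -4}{19} = 4951 \cdot \frac{1}{941} + \left(-17 + 4\right) \frac{1}{19} = \frac{4951}{941} - \frac{13}{19} = \frac{81836}{17879}$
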